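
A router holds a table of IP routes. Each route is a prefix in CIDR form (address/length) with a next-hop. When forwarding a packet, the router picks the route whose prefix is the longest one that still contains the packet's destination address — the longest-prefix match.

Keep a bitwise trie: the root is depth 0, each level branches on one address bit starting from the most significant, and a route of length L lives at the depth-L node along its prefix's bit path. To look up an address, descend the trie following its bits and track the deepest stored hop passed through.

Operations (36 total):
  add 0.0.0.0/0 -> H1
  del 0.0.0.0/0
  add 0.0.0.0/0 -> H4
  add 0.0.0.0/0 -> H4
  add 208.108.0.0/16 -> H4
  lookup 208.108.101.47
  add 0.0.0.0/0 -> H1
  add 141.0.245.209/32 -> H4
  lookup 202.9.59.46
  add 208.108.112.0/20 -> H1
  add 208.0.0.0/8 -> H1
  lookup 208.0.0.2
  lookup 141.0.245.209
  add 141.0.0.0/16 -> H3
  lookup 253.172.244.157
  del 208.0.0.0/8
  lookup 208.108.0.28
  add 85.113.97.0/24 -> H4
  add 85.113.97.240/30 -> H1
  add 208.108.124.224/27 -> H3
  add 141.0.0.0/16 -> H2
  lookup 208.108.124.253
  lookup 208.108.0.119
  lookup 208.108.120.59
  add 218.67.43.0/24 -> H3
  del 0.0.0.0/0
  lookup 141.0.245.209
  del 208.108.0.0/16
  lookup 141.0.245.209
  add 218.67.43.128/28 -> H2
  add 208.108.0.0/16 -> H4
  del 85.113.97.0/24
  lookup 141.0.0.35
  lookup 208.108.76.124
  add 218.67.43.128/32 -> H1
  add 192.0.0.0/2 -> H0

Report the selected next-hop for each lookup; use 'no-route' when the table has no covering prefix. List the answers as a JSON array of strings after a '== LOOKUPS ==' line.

Process each operation:
  + 0.0.0.0/0 (H1) depth=0
  - 0.0.0.0/0 clear@0
  + 0.0.0.0/0 (H4) depth=0
  + 0.0.0.0/0 (H4) depth=0
  + 208.108.0.0/16 (H4) depth=16
  lookup 208.108.101.47: bits 1101000001101100 walk d0:H4→d1:-→d2:-→d3:-→d4:-→d5:-→d6:-→d7:-→d8:-→d9:-→d10:-→d11:-→d12:-→d13:-→d14:-→d15:-→d16:H4 -> H4
  + 0.0.0.0/0 (H1) depth=0
  + 141.0.245.209/32 (H4) depth=32
  lookup 202.9.59.46: bits 110 walk d0:H1→d1:-→d2:-→d3:- -> H1
  + 208.108.112.0/20 (H1) depth=20
  + 208.0.0.0/8 (H1) depth=8
  lookup 208.0.0.2: bits 110100000 walk d0:H1→d1:-→d2:-→d3:-→d4:-→d5:-→d6:-→d7:-→d8:H1→d9:- -> H1
  lookup 141.0.245.209: bits 10001101000000001111010111010001 walk d0:H1→d1:-→d2:-→d3:-→d4:-→d5:-→d6:-→d7:-→d8:-→d9:-→d10:-→d11:-→d12:-→d13:-→d14:-→d15:-→d16:-→d17:-→d18:-→d19:-→d20:-→d21:-→d22:-→d23:-→d24:-→d25:-→d26:-→d27:-→d28:-→d29:-→d30:-→d31:-→d32:H4 -> H4
  + 141.0.0.0/16 (H3) depth=16
  lookup 253.172.244.157: bits 11 walk d0:H1→d1:-→d2:- -> H1
  - 208.0.0.0/8 clear@8
  lookup 208.108.0.28: bits 11010000011011000 walk d0:H1→d1:-→d2:-→d3:-→d4:-→d5:-→d6:-→d7:-→d8:-→d9:-→d10:-→d11:-→d12:-→d13:-→d14:-→d15:-→d16:H4→d17:- -> H4
  + 85.113.97.0/24 (H4) depth=24
  + 85.113.97.240/30 (H1) depth=30
  + 208.108.124.224/27 (H3) depth=27
  + 141.0.0.0/16 (H2) depth=16
  lookup 208.108.124.253: bits 110100000110110001111100111 walk d0:H1→d1:-→d2:-→d3:-→d4:-→d5:-→d6:-→d7:-→d8:-→d9:-→d10:-→d11:-→d12:-→d13:-→d14:-→d15:-→d16:H4→d17:-→d18:-→d19:-→d20:H1→d21:-→d22:-→d23:-→d24:-→d25:-→d26:-→d27:H3 -> H3
  lookup 208.108.0.119: bits 11010000011011000 walk d0:H1→d1:-→d2:-→d3:-→d4:-→d5:-→d6:-→d7:-→d8:-→d9:-→d10:-→d11:-→d12:-→d13:-→d14:-→d15:-→d16:H4→d17:- -> H4
  lookup 208.108.120.59: bits 110100000110110001111 walk d0:H1→d1:-→d2:-→d3:-→d4:-→d5:-→d6:-→d7:-→d8:-→d9:-→d10:-→d11:-→d12:-→d13:-→d14:-→d15:-→d16:H4→d17:-→d18:-→d19:-→d20:H1→d21:- -> H1
  + 218.67.43.0/24 (H3) depth=24
  - 0.0.0.0/0 clear@0
  lookup 141.0.245.209: bits 10001101000000001111010111010001 walk d0:-→d1:-→d2:-→d3:-→d4:-→d5:-→d6:-→d7:-→d8:-→d9:-→d10:-→d11:-→d12:-→d13:-→d14:-→d15:-→d16:H2→d17:-→d18:-→d19:-→d20:-→d21:-→d22:-→d23:-→d24:-→d25:-→d26:-→d27:-→d28:-→d29:-→d30:-→d31:-→d32:H4 -> H4
  - 208.108.0.0/16 clear@16
  lookup 141.0.245.209: bits 10001101000000001111010111010001 walk d0:-→d1:-→d2:-→d3:-→d4:-→d5:-→d6:-→d7:-→d8:-→d9:-→d10:-→d11:-→d12:-→d13:-→d14:-→d15:-→d16:H2→d17:-→d18:-→d19:-→d20:-→d21:-→d22:-→d23:-→d24:-→d25:-→d26:-→d27:-→d28:-→d29:-→d30:-→d31:-→d32:H4 -> H4
  + 218.67.43.128/28 (H2) depth=28
  + 208.108.0.0/16 (H4) depth=16
  - 85.113.97.0/24 clear@24
  lookup 141.0.0.35: bits 1000110100000000 walk d0:-→d1:-→d2:-→d3:-→d4:-→d5:-→d6:-→d7:-→d8:-→d9:-→d10:-→d11:-→d12:-→d13:-→d14:-→d15:-→d16:H2 -> H2
  lookup 208.108.76.124: bits 110100000110110001 walk d0:-→d1:-→d2:-→d3:-→d4:-→d5:-→d6:-→d7:-→d8:-→d9:-→d10:-→d11:-→d12:-→d13:-→d14:-→d15:-→d16:H4→d17:-→d18:- -> H4
  + 218.67.43.128/32 (H1) depth=32
  + 192.0.0.0/2 (H0) depth=2

== LOOKUPS ==
["H4","H1","H1","H4","H1","H4","H3","H4","H1","H4","H4","H2","H4"]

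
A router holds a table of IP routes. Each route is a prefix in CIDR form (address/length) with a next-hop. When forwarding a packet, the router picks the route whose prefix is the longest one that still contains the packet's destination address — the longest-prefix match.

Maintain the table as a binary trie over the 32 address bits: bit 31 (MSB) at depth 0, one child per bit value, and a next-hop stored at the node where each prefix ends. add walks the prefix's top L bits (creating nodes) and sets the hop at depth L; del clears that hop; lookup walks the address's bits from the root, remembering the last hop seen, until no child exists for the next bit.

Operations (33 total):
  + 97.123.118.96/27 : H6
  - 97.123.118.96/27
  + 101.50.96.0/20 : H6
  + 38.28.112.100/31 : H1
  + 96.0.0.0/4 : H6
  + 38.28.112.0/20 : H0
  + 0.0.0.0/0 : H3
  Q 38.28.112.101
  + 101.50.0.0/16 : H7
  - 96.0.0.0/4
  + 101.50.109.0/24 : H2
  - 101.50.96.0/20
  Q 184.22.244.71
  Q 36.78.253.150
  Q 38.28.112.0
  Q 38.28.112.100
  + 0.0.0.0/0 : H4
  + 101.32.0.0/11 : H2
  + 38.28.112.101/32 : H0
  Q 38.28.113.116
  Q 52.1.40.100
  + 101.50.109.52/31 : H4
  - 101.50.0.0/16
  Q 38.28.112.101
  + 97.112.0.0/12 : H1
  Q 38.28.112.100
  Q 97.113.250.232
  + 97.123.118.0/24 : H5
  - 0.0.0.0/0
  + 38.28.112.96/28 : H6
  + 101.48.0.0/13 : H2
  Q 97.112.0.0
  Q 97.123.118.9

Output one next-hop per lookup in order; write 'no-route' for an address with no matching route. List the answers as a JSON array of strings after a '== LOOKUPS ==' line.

Apply in order:
  add 97.123.118.96/27 -> H6 at depth 27
  - 97.123.118.96/27 clear@27
  add 101.50.96.0/20 -> H6 at depth 20
  add 38.28.112.100/31 -> H1 at depth 31
  add 96.0.0.0/4 -> H6 at depth 4
  add 38.28.112.0/20 -> H0 at depth 20
  add 0.0.0.0/0 -> H3 at depth 0
  ? 38.28.112.101  path d0:H3→d1:-→d2:-→d3:-→d4:-→d5:-→d6:-→d7:-→d8:-→d9:-→d10:-→d11:-→d12:-→d13:-→d14:-→d15:-→d16:-→d17:-→d18:-→d19:-→d20:H0→d21:-→d22:-→d23:-→d24:-→d25:-→d26:-→d27:-→d28:-→d29:-→d30:-→d31:H1  best=H1
  add 101.50.0.0/16 -> H7 at depth 16
  - 96.0.0.0/4 clear@4
  add 101.50.109.0/24 -> H2 at depth 24
  - 101.50.96.0/20 clear@20
  ? 184.22.244.71  path d0:H3  best=H3
  ? 36.78.253.150  path d0:H3→d1:-→d2:-→d3:-→d4:-→d5:-→d6:-  best=H3
  ? 38.28.112.0  path d0:H3→d1:-→d2:-→d3:-→d4:-→d5:-→d6:-→d7:-→d8:-→d9:-→d10:-→d11:-→d12:-→d13:-→d14:-→d15:-→d16:-→d17:-→d18:-→d19:-→d20:H0→d21:-→d22:-→d23:-→d24:-→d25:-  best=H0
  ? 38.28.112.100  path d0:H3→d1:-→d2:-→d3:-→d4:-→d5:-→d6:-→d7:-→d8:-→d9:-→d10:-→d11:-→d12:-→d13:-→d14:-→d15:-→d16:-→d17:-→d18:-→d19:-→d20:H0→d21:-→d22:-→d23:-→d24:-→d25:-→d26:-→d27:-→d28:-→d29:-→d30:-→d31:H1  best=H1
  add 0.0.0.0/0 -> H4 at depth 0
  add 101.32.0.0/11 -> H2 at depth 11
  add 38.28.112.101/32 -> H0 at depth 32
  ? 38.28.113.116  path d0:H4→d1:-→d2:-→d3:-→d4:-→d5:-→d6:-→d7:-→d8:-→d9:-→d10:-→d11:-→d12:-→d13:-→d14:-→d15:-→d16:-→d17:-→d18:-→d19:-→d20:H0→d21:-→d22:-→d23:-  best=H0
  ? 52.1.40.100  path d0:H4→d1:-→d2:-→d3:-  best=H4
  add 101.50.109.52/31 -> H4 at depth 31
  - 101.50.0.0/16 clear@16
  ? 38.28.112.101  path d0:H4→d1:-→d2:-→d3:-→d4:-→d5:-→d6:-→d7:-→d8:-→d9:-→d10:-→d11:-→d12:-→d13:-→d14:-→d15:-→d16:-→d17:-→d18:-→d19:-→d20:H0→d21:-→d22:-→d23:-→d24:-→d25:-→d26:-→d27:-→d28:-→d29:-→d30:-→d31:H1→d32:H0  best=H0
  add 97.112.0.0/12 -> H1 at depth 12
  ? 38.28.112.100  path d0:H4→d1:-→d2:-→d3:-→d4:-→d5:-→d6:-→d7:-→d8:-→d9:-→d10:-→d11:-→d12:-→d13:-→d14:-→d15:-→d16:-→d17:-→d18:-→d19:-→d20:H0→d21:-→d22:-→d23:-→d24:-→d25:-→d26:-→d27:-→d28:-→d29:-→d30:-→d31:H1  best=H1
  ? 97.113.250.232  path d0:H4→d1:-→d2:-→d3:-→d4:-→d5:-→d6:-→d7:-→d8:-→d9:-→d10:-→d11:-→d12:H1  best=H1
  add 97.123.118.0/24 -> H5 at depth 24
  - 0.0.0.0/0 clear@0
  add 38.28.112.96/28 -> H6 at depth 28
  add 101.48.0.0/13 -> H2 at depth 13
  ? 97.112.0.0  path d0:-→d1:-→d2:-→d3:-→d4:-→d5:-→d6:-→d7:-→d8:-→d9:-→d10:-→d11:-→d12:H1  best=H1
  ? 97.123.118.9  path d0:-→d1:-→d2:-→d3:-→d4:-→d5:-→d6:-→d7:-→d8:-→d9:-→d10:-→d11:-→d12:H1→d13:-→d14:-→d15:-→d16:-→d17:-→d18:-→d19:-→d20:-→d21:-→d22:-→d23:-→d24:H5→d25:-  best=H5

== LOOKUPS ==
["H1","H3","H3","H0","H1","H0","H4","H0","H1","H1","H1","H5"]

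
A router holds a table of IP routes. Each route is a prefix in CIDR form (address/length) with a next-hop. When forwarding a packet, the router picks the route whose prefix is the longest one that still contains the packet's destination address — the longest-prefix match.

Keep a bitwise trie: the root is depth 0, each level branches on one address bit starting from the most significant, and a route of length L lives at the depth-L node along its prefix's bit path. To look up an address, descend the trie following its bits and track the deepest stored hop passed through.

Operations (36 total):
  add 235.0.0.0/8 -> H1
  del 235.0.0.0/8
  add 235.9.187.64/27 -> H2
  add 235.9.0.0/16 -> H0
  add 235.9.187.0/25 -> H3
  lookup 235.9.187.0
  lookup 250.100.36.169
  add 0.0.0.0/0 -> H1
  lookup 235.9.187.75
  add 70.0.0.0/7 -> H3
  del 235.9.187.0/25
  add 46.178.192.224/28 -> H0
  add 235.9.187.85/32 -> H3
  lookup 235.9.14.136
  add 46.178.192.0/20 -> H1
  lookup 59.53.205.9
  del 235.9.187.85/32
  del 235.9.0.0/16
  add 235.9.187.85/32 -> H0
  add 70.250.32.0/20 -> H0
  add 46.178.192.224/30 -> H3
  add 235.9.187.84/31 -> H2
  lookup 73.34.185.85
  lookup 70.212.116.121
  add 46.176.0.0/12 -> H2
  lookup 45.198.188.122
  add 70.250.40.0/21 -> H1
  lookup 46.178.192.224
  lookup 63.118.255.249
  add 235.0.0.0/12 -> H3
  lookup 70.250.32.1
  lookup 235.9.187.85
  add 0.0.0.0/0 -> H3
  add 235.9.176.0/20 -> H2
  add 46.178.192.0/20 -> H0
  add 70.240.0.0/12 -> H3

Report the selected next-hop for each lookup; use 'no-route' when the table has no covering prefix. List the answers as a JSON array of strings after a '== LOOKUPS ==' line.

Apply in order:
  add 235.0.0.0/8 -> H1 at depth 8
  del 235.0.0.0/8 (clear depth 8)
  add 235.9.187.64/27 -> H2 at depth 27
  add 235.9.0.0/16 -> H0 at depth 16
  add 235.9.187.0/25 -> H3 at depth 25
  ? 235.9.187.0  path d0:-→d1:-→d2:-→d3:-→d4:-→d5:-→d6:-→d7:-→d8:-→d9:-→d10:-→d11:-→d12:-→d13:-→d14:-→d15:-→d16:H0→d17:-→d18:-→d19:-→d20:-→d21:-→d22:-→d23:-→d24:-→d25:H3  best=H3
  ? 250.100.36.169  path d0:-→d1:-→d2:-→d3:-  best=no-route
  add 0.0.0.0/0 -> H1 at depth 0
  ? 235.9.187.75  path d0:H1→d1:-→d2:-→d3:-→d4:-→d5:-→d6:-→d7:-→d8:-→d9:-→d10:-→d11:-→d12:-→d13:-→d14:-→d15:-→d16:H0→d17:-→d18:-→d19:-→d20:-→d21:-→d22:-→d23:-→d24:-→d25:H3→d26:-→d27:H2  best=H2
  add 70.0.0.0/7 -> H3 at depth 7
  del 235.9.187.0/25 (clear depth 25)
  add 46.178.192.224/28 -> H0 at depth 28
  add 235.9.187.85/32 -> H3 at depth 32
  ? 235.9.14.136  path d0:H1→d1:-→d2:-→d3:-→d4:-→d5:-→d6:-→d7:-→d8:-→d9:-→d10:-→d11:-→d12:-→d13:-→d14:-→d15:-→d16:H0  best=H0
  add 46.178.192.0/20 -> H1 at depth 20
  ? 59.53.205.9  path d0:H1→d1:-→d2:-→d3:-  best=H1
  del 235.9.187.85/32 (clear depth 32)
  del 235.9.0.0/16 (clear depth 16)
  add 235.9.187.85/32 -> H0 at depth 32
  add 70.250.32.0/20 -> H0 at depth 20
  add 46.178.192.224/30 -> H3 at depth 30
  add 235.9.187.84/31 -> H2 at depth 31
  ? 73.34.185.85  path d0:H1→d1:-→d2:-→d3:-→d4:-  best=H1
  ? 70.212.116.121  path d0:H1→d1:-→d2:-→d3:-→d4:-→d5:-→d6:-→d7:H3→d8:-→d9:-→d10:-  best=H3
  add 46.176.0.0/12 -> H2 at depth 12
  ? 45.198.188.122  path d0:H1→d1:-→d2:-→d3:-→d4:-→d5:-→d6:-  best=H1
  add 70.250.40.0/21 -> H1 at depth 21
  ? 46.178.192.224  path d0:H1→d1:-→d2:-→d3:-→d4:-→d5:-→d6:-→d7:-→d8:-→d9:-→d10:-→d11:-→d12:H2→d13:-→d14:-→d15:-→d16:-→d17:-→d18:-→d19:-→d20:H1→d21:-→d22:-→d23:-→d24:-→d25:-→d26:-→d27:-→d28:H0→d29:-→d30:H3  best=H3
  ? 63.118.255.249  path d0:H1→d1:-→d2:-→d3:-  best=H1
  add 235.0.0.0/12 -> H3 at depth 12
  ? 70.250.32.1  path d0:H1→d1:-→d2:-→d3:-→d4:-→d5:-→d6:-→d7:H3→d8:-→d9:-→d10:-→d11:-→d12:-→d13:-→d14:-→d15:-→d16:-→d17:-→d18:-→d19:-→d20:H0  best=H0
  ? 235.9.187.85  path d0:H1→d1:-→d2:-→d3:-→d4:-→d5:-→d6:-→d7:-→d8:-→d9:-→d10:-→d11:-→d12:H3→d13:-→d14:-→d15:-→d16:-→d17:-→d18:-→d19:-→d20:-→d21:-→d22:-→d23:-→d24:-→d25:-→d26:-→d27:H2→d28:-→d29:-→d30:-→d31:H2→d32:H0  best=H0
  add 0.0.0.0/0 -> H3 at depth 0
  add 235.9.176.0/20 -> H2 at depth 20
  add 46.178.192.0/20 -> H0 at depth 20
  add 70.240.0.0/12 -> H3 at depth 12

== LOOKUPS ==
["H3","no-route","H2","H0","H1","H1","H3","H1","H3","H1","H0","H0"]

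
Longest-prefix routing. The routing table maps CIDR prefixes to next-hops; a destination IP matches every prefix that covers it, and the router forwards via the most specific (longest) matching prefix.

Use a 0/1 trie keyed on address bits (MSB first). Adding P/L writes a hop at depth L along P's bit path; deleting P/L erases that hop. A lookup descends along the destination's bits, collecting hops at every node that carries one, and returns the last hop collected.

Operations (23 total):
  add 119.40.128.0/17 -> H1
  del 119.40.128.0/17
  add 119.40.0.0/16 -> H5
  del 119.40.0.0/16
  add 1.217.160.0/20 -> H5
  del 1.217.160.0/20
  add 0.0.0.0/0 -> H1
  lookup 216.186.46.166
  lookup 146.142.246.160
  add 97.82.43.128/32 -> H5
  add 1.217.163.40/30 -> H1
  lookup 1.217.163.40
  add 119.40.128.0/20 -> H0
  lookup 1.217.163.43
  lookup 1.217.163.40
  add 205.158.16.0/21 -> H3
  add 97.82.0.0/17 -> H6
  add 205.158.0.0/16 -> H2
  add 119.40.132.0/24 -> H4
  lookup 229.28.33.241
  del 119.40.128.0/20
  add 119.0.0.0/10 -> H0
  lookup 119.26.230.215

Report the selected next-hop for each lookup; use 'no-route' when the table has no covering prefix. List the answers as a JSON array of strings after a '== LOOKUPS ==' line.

Process each operation:
  + 119.40.128.0/17 (H1) depth=17
  - 119.40.128.0/17 clear@17
  + 119.40.0.0/16 (H5) depth=16
  - 119.40.0.0/16 clear@16
  + 1.217.160.0/20 (H5) depth=20
  - 1.217.160.0/20 clear@20
  + 0.0.0.0/0 (H1) depth=0
  Q 216.186.46.166: descend ε ; hops seen [H1] ; pick H1
  Q 146.142.246.160: descend ε ; hops seen [H1] ; pick H1
  + 97.82.43.128/32 (H5) depth=32
  + 1.217.163.40/30 (H1) depth=30
  Q 1.217.163.40: descend 000000011101100110100011001010 ; hops seen [H1,H1] ; pick H1
  + 119.40.128.0/20 (H0) depth=20
  Q 1.217.163.43: descend 000000011101100110100011001010 ; hops seen [H1,H1] ; pick H1
  Q 1.217.163.40: descend 000000011101100110100011001010 ; hops seen [H1,H1] ; pick H1
  + 205.158.16.0/21 (H3) depth=21
  + 97.82.0.0/17 (H6) depth=17
  + 205.158.0.0/16 (H2) depth=16
  + 119.40.132.0/24 (H4) depth=24
  Q 229.28.33.241: descend 11 ; hops seen [H1] ; pick H1
  - 119.40.128.0/20 clear@20
  + 119.0.0.0/10 (H0) depth=10
  Q 119.26.230.215: descend 0111011100 ; hops seen [H1,H0] ; pick H0

== LOOKUPS ==
["H1","H1","H1","H1","H1","H1","H0"]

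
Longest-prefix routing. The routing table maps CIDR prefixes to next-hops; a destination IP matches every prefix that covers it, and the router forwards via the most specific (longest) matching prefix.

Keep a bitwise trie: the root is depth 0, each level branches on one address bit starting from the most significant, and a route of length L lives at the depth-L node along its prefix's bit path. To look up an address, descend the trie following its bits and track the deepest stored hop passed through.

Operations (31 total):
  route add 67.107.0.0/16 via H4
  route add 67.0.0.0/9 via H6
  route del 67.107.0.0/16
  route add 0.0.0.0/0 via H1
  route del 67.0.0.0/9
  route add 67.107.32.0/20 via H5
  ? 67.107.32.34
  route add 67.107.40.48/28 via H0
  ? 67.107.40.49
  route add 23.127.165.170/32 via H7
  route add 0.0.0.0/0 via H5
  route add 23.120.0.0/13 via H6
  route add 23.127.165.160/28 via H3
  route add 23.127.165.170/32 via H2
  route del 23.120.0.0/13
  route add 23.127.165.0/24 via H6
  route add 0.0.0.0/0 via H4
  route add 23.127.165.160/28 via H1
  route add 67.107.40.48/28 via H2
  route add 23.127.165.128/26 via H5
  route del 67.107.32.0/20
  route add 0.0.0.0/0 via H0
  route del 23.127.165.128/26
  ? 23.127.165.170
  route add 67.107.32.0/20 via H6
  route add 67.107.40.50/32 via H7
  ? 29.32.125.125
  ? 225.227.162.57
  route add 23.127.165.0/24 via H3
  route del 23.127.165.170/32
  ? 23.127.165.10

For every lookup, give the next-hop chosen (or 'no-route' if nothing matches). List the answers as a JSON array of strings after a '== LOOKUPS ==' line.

Process each operation:
  add 67.107.0.0/16 -> H4 at depth 16
  add 67.0.0.0/9 -> H6 at depth 9
  - 67.107.0.0/16 clear@16
  add 0.0.0.0/0 -> H1 at depth 0
  - 67.0.0.0/9 clear@9
  add 67.107.32.0/20 -> H5 at depth 20
  ? 67.107.32.34  path d0:H1→d1:-→d2:-→d3:-→d4:-→d5:-→d6:-→d7:-→d8:-→d9:-→d10:-→d11:-→d12:-→d13:-→d14:-→d15:-→d16:-→d17:-→d18:-→d19:-→d20:H5  best=H5
  add 67.107.40.48/28 -> H0 at depth 28
  ? 67.107.40.49  path d0:H1→d1:-→d2:-→d3:-→d4:-→d5:-→d6:-→d7:-→d8:-→d9:-→d10:-→d11:-→d12:-→d13:-→d14:-→d15:-→d16:-→d17:-→d18:-→d19:-→d20:H5→d21:-→d22:-→d23:-→d24:-→d25:-→d26:-→d27:-→d28:H0  best=H0
  add 23.127.165.170/32 -> H7 at depth 32
  add 0.0.0.0/0 -> H5 at depth 0
  add 23.120.0.0/13 -> H6 at depth 13
  add 23.127.165.160/28 -> H3 at depth 28
  add 23.127.165.170/32 -> H2 at depth 32
  - 23.120.0.0/13 clear@13
  add 23.127.165.0/24 -> H6 at depth 24
  add 0.0.0.0/0 -> H4 at depth 0
  add 23.127.165.160/28 -> H1 at depth 28
  add 67.107.40.48/28 -> H2 at depth 28
  add 23.127.165.128/26 -> H5 at depth 26
  - 67.107.32.0/20 clear@20
  add 0.0.0.0/0 -> H0 at depth 0
  - 23.127.165.128/26 clear@26
  ? 23.127.165.170  path d0:H0→d1:-→d2:-→d3:-→d4:-→d5:-→d6:-→d7:-→d8:-→d9:-→d10:-→d11:-→d12:-→d13:-→d14:-→d15:-→d16:-→d17:-→d18:-→d19:-→d20:-→d21:-→d22:-→d23:-→d24:H6→d25:-→d26:-→d27:-→d28:H1→d29:-→d30:-→d31:-→d32:H2  best=H2
  add 67.107.32.0/20 -> H6 at depth 20
  add 67.107.40.50/32 -> H7 at depth 32
  ? 29.32.125.125  path d0:H0→d1:-→d2:-→d3:-→d4:-  best=H0
  ? 225.227.162.57  path d0:H0  best=H0
  add 23.127.165.0/24 -> H3 at depth 24
  - 23.127.165.170/32 clear@32
  ? 23.127.165.10  path d0:H0→d1:-→d2:-→d3:-→d4:-→d5:-→d6:-→d7:-→d8:-→d9:-→d10:-→d11:-→d12:-→d13:-→d14:-→d15:-→d16:-→d17:-→d18:-→d19:-→d20:-→d21:-→d22:-→d23:-→d24:H3  best=H3

== LOOKUPS ==
["H5","H0","H2","H0","H0","H3"]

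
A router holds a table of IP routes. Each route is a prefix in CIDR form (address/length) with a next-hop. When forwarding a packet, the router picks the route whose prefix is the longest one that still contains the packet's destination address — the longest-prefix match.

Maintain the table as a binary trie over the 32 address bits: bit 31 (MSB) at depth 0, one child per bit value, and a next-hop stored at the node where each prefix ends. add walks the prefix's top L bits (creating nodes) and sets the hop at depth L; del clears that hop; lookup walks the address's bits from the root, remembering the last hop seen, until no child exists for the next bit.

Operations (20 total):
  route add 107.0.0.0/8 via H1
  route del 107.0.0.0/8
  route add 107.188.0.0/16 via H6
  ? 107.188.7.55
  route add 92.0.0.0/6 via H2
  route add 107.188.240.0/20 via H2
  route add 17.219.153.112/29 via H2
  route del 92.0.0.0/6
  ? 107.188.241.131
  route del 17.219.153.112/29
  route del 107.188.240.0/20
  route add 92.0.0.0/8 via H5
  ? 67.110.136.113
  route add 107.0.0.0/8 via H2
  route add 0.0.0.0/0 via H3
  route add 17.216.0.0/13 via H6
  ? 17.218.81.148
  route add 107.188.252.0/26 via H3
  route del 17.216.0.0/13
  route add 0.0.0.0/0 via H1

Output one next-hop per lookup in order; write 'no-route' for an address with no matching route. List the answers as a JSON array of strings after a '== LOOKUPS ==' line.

Process each operation:
  add 107.0.0.0/8 -> H1 at depth 8
  - 107.0.0.0/8 clear@8
  add 107.188.0.0/16 -> H6 at depth 16
  Q 107.188.7.55: descend 0110101110111100 ; hops seen [H6] ; pick H6
  add 92.0.0.0/6 -> H2 at depth 6
  add 107.188.240.0/20 -> H2 at depth 20
  add 17.219.153.112/29 -> H2 at depth 29
  - 92.0.0.0/6 clear@6
  Q 107.188.241.131: descend 01101011101111001111 ; hops seen [H6,H2] ; pick H2
  - 17.219.153.112/29 clear@29
  - 107.188.240.0/20 clear@20
  add 92.0.0.0/8 -> H5 at depth 8
  Q 67.110.136.113: descend 010 ; hops seen [∅] ; pick no-route
  add 107.0.0.0/8 -> H2 at depth 8
  add 0.0.0.0/0 -> H3 at depth 0
  add 17.216.0.0/13 -> H6 at depth 13
  Q 17.218.81.148: descend 000100011101101 ; hops seen [H3,H6] ; pick H6
  add 107.188.252.0/26 -> H3 at depth 26
  - 17.216.0.0/13 clear@13
  add 0.0.0.0/0 -> H1 at depth 0

== LOOKUPS ==
["H6","H2","no-route","H6"]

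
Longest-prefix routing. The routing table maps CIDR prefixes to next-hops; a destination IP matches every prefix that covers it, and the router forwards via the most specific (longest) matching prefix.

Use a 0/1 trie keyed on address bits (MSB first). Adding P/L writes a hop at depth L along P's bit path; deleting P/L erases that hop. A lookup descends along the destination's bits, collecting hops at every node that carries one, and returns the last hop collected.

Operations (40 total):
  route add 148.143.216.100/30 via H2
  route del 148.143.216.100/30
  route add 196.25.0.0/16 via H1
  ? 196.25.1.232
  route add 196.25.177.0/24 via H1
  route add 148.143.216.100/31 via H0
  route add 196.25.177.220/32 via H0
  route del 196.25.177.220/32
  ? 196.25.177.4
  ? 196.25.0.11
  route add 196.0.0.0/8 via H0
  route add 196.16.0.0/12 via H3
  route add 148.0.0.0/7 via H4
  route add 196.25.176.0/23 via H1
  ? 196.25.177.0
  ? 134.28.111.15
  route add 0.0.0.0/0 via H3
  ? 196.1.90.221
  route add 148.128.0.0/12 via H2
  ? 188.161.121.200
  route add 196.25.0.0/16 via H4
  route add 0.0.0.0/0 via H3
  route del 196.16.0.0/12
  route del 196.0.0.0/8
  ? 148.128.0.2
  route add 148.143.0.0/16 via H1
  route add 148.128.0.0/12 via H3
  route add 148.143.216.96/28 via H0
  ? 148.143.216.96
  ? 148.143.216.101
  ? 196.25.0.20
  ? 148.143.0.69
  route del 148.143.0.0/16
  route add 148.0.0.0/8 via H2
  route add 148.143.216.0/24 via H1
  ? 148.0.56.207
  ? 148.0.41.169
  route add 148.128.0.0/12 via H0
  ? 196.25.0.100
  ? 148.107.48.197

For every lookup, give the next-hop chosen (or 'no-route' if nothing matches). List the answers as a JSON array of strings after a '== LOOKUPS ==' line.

Trace:
  add 148.143.216.100/30 -> H2 at depth 30
  del 148.143.216.100/30 (clear depth 30)
  add 196.25.0.0/16 -> H1 at depth 16
  ? 196.25.1.232  path d0:-→d1:-→d2:-→d3:-→d4:-→d5:-→d6:-→d7:-→d8:-→d9:-→d10:-→d11:-→d12:-→d13:-→d14:-→d15:-→d16:H1  best=H1
  add 196.25.177.0/24 -> H1 at depth 24
  add 148.143.216.100/31 -> H0 at depth 31
  add 196.25.177.220/32 -> H0 at depth 32
  del 196.25.177.220/32 (clear depth 32)
  ? 196.25.177.4  path d0:-→d1:-→d2:-→d3:-→d4:-→d5:-→d6:-→d7:-→d8:-→d9:-→d10:-→d11:-→d12:-→d13:-→d14:-→d15:-→d16:H1→d17:-→d18:-→d19:-→d20:-→d21:-→d22:-→d23:-→d24:H1  best=H1
  ? 196.25.0.11  path d0:-→d1:-→d2:-→d3:-→d4:-→d5:-→d6:-→d7:-→d8:-→d9:-→d10:-→d11:-→d12:-→d13:-→d14:-→d15:-→d16:H1  best=H1
  add 196.0.0.0/8 -> H0 at depth 8
  add 196.16.0.0/12 -> H3 at depth 12
  add 148.0.0.0/7 -> H4 at depth 7
  add 196.25.176.0/23 -> H1 at depth 23
  ? 196.25.177.0  path d0:-→d1:-→d2:-→d3:-→d4:-→d5:-→d6:-→d7:-→d8:H0→d9:-→d10:-→d11:-→d12:H3→d13:-→d14:-→d15:-→d16:H1→d17:-→d18:-→d19:-→d20:-→d21:-→d22:-→d23:H1→d24:H1  best=H1
  ? 134.28.111.15  path d0:-→d1:-→d2:-→d3:-  best=no-route
  add 0.0.0.0/0 -> H3 at depth 0
  ? 196.1.90.221  path d0:H3→d1:-→d2:-→d3:-→d4:-→d5:-→d6:-→d7:-→d8:H0→d9:-→d10:-→d11:-  best=H0
  add 148.128.0.0/12 -> H2 at depth 12
  ? 188.161.121.200  path d0:H3→d1:-→d2:-  best=H3
  add 196.25.0.0/16 -> H4 at depth 16
  add 0.0.0.0/0 -> H3 at depth 0
  del 196.16.0.0/12 (clear depth 12)
  del 196.0.0.0/8 (clear depth 8)
  ? 148.128.0.2  path d0:H3→d1:-→d2:-→d3:-→d4:-→d5:-→d6:-→d7:H4→d8:-→d9:-→d10:-→d11:-→d12:H2  best=H2
  add 148.143.0.0/16 -> H1 at depth 16
  add 148.128.0.0/12 -> H3 at depth 12
  add 148.143.216.96/28 -> H0 at depth 28
  ? 148.143.216.96  path d0:H3→d1:-→d2:-→d3:-→d4:-→d5:-→d6:-→d7:H4→d8:-→d9:-→d10:-→d11:-→d12:H3→d13:-→d14:-→d15:-→d16:H1→d17:-→d18:-→d19:-→d20:-→d21:-→d22:-→d23:-→d24:-→d25:-→d26:-→d27:-→d28:H0→d29:-  best=H0
  ? 148.143.216.101  path d0:H3→d1:-→d2:-→d3:-→d4:-→d5:-→d6:-→d7:H4→d8:-→d9:-→d10:-→d11:-→d12:H3→d13:-→d14:-→d15:-→d16:H1→d17:-→d18:-→d19:-→d20:-→d21:-→d22:-→d23:-→d24:-→d25:-→d26:-→d27:-→d28:H0→d29:-→d30:-→d31:H0  best=H0
  ? 196.25.0.20  path d0:H3→d1:-→d2:-→d3:-→d4:-→d5:-→d6:-→d7:-→d8:-→d9:-→d10:-→d11:-→d12:-→d13:-→d14:-→d15:-→d16:H4  best=H4
  ? 148.143.0.69  path d0:H3→d1:-→d2:-→d3:-→d4:-→d5:-→d6:-→d7:H4→d8:-→d9:-→d10:-→d11:-→d12:H3→d13:-→d14:-→d15:-→d16:H1  best=H1
  del 148.143.0.0/16 (clear depth 16)
  add 148.0.0.0/8 -> H2 at depth 8
  add 148.143.216.0/24 -> H1 at depth 24
  ? 148.0.56.207  path d0:H3→d1:-→d2:-→d3:-→d4:-→d5:-→d6:-→d7:H4→d8:H2  best=H2
  ? 148.0.41.169  path d0:H3→d1:-→d2:-→d3:-→d4:-→d5:-→d6:-→d7:H4→d8:H2  best=H2
  add 148.128.0.0/12 -> H0 at depth 12
  ? 196.25.0.100  path d0:H3→d1:-→d2:-→d3:-→d4:-→d5:-→d6:-→d7:-→d8:-→d9:-→d10:-→d11:-→d12:-→d13:-→d14:-→d15:-→d16:H4  best=H4
  ? 148.107.48.197  path d0:H3→d1:-→d2:-→d3:-→d4:-→d5:-→d6:-→d7:H4→d8:H2  best=H2

== LOOKUPS ==
["H1","H1","H1","H1","no-route","H0","H3","H2","H0","H0","H4","H1","H2","H2","H4","H2"]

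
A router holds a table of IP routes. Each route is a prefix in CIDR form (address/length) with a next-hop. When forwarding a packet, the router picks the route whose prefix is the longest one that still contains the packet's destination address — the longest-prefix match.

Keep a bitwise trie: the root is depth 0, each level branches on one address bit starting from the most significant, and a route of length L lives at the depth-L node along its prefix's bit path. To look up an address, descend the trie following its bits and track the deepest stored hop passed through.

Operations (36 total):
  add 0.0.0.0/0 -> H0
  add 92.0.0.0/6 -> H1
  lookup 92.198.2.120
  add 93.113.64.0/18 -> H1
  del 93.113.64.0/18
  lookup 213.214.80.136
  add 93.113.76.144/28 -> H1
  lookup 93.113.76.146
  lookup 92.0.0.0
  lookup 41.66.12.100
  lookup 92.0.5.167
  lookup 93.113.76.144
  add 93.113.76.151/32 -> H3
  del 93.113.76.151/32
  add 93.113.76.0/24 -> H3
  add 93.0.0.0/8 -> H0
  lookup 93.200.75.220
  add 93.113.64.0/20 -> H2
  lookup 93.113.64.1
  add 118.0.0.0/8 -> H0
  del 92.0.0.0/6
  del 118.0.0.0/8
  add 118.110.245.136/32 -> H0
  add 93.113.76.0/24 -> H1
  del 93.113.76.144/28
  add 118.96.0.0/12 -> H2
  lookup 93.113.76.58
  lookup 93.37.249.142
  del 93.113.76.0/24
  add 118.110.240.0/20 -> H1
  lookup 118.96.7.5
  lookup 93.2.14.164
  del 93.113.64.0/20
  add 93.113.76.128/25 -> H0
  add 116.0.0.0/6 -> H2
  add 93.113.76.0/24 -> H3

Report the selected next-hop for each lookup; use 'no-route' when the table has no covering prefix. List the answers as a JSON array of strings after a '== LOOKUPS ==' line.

Apply in order:
  + 0.0.0.0/0 (H0) depth=0
  + 92.0.0.0/6 (H1) depth=6
  lookup 92.198.2.120: bits 010111 walk d0:H0→d1:-→d2:-→d3:-→d4:-→d5:-→d6:H1 -> H1
  + 93.113.64.0/18 (H1) depth=18
  del 93.113.64.0/18 (clear depth 18)
  lookup 213.214.80.136: bits ε walk d0:H0 -> H0
  + 93.113.76.144/28 (H1) depth=28
  lookup 93.113.76.146: bits 0101110101110001010011001001 walk d0:H0→d1:-→d2:-→d3:-→d4:-→d5:-→d6:H1→d7:-→d8:-→d9:-→d10:-→d11:-→d12:-→d13:-→d14:-→d15:-→d16:-→d17:-→d18:-→d19:-→d20:-→d21:-→d22:-→d23:-→d24:-→d25:-→d26:-→d27:-→d28:H1 -> H1
  lookup 92.0.0.0: bits 0101110 walk d0:H0→d1:-→d2:-→d3:-→d4:-→d5:-→d6:H1→d7:- -> H1
  lookup 41.66.12.100: bits 0 walk d0:H0→d1:- -> H0
  lookup 92.0.5.167: bits 0101110 walk d0:H0→d1:-→d2:-→d3:-→d4:-→d5:-→d6:H1→d7:- -> H1
  lookup 93.113.76.144: bits 0101110101110001010011001001 walk d0:H0→d1:-→d2:-→d3:-→d4:-→d5:-→d6:H1→d7:-→d8:-→d9:-→d10:-→d11:-→d12:-→d13:-→d14:-→d15:-→d16:-→d17:-→d18:-→d19:-→d20:-→d21:-→d22:-→d23:-→d24:-→d25:-→d26:-→d27:-→d28:H1 -> H1
  + 93.113.76.151/32 (H3) depth=32
  del 93.113.76.151/32 (clear depth 32)
  + 93.113.76.0/24 (H3) depth=24
  + 93.0.0.0/8 (H0) depth=8
  lookup 93.200.75.220: bits 01011101 walk d0:H0→d1:-→d2:-→d3:-→d4:-→d5:-→d6:H1→d7:-→d8:H0 -> H0
  + 93.113.64.0/20 (H2) depth=20
  lookup 93.113.64.1: bits 01011101011100010100 walk d0:H0→d1:-→d2:-→d3:-→d4:-→d5:-→d6:H1→d7:-→d8:H0→d9:-→d10:-→d11:-→d12:-→d13:-→d14:-→d15:-→d16:-→d17:-→d18:-→d19:-→d20:H2 -> H2
  + 118.0.0.0/8 (H0) depth=8
  del 92.0.0.0/6 (clear depth 6)
  del 118.0.0.0/8 (clear depth 8)
  + 118.110.245.136/32 (H0) depth=32
  + 93.113.76.0/24 (H1) depth=24
  del 93.113.76.144/28 (clear depth 28)
  + 118.96.0.0/12 (H2) depth=12
  lookup 93.113.76.58: bits 010111010111000101001100 walk d0:H0→d1:-→d2:-→d3:-→d4:-→d5:-→d6:-→d7:-→d8:H0→d9:-→d10:-→d11:-→d12:-→d13:-→d14:-→d15:-→d16:-→d17:-→d18:-→d19:-→d20:H2→d21:-→d22:-→d23:-→d24:H1 -> H1
  lookup 93.37.249.142: bits 010111010 walk d0:H0→d1:-→d2:-→d3:-→d4:-→d5:-→d6:-→d7:-→d8:H0→d9:- -> H0
  del 93.113.76.0/24 (clear depth 24)
  + 118.110.240.0/20 (H1) depth=20
  lookup 118.96.7.5: bits 011101100110 walk d0:H0→d1:-→d2:-→d3:-→d4:-→d5:-→d6:-→d7:-→d8:-→d9:-→d10:-→d11:-→d12:H2 -> H2
  lookup 93.2.14.164: bits 010111010 walk d0:H0→d1:-→d2:-→d3:-→d4:-→d5:-→d6:-→d7:-→d8:H0→d9:- -> H0
  del 93.113.64.0/20 (clear depth 20)
  + 93.113.76.128/25 (H0) depth=25
  + 116.0.0.0/6 (H2) depth=6
  + 93.113.76.0/24 (H3) depth=24

== LOOKUPS ==
["H1","H0","H1","H1","H0","H1","H1","H0","H2","H1","H0","H2","H0"]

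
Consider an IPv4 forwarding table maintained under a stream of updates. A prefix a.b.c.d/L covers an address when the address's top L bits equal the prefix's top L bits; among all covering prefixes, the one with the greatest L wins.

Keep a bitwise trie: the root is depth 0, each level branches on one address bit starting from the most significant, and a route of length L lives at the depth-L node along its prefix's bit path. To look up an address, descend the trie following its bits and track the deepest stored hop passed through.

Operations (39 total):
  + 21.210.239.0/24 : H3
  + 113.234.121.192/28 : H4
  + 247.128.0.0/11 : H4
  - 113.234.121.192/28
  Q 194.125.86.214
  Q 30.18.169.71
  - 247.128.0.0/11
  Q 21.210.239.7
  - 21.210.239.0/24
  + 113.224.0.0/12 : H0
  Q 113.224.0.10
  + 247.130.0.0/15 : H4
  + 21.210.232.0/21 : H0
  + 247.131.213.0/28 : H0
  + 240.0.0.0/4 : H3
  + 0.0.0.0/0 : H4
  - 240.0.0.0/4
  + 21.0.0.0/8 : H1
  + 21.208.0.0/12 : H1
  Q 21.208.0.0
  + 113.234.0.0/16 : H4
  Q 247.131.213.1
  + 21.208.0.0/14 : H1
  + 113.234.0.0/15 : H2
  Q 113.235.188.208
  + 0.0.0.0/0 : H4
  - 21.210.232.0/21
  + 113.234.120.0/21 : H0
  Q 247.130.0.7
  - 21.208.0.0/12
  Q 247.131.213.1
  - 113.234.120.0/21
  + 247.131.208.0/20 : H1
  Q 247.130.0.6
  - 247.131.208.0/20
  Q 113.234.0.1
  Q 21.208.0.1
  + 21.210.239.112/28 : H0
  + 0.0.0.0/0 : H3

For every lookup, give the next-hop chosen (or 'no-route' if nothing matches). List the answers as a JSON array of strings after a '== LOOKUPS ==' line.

Apply in order:
  + 21.210.239.0/24 (H3) depth=24
  + 113.234.121.192/28 (H4) depth=28
  + 247.128.0.0/11 (H4) depth=11
  - 113.234.121.192/28 clear@28
  ? 194.125.86.214  path d0:-→d1:-→d2:-  best=no-route
  ? 30.18.169.71  path d0:-→d1:-→d2:-→d3:-→d4:-  best=no-route
  - 247.128.0.0/11 clear@11
  ? 21.210.239.7  path d0:-→d1:-→d2:-→d3:-→d4:-→d5:-→d6:-→d7:-→d8:-→d9:-→d10:-→d11:-→d12:-→d13:-→d14:-→d15:-→d16:-→d17:-→d18:-→d19:-→d20:-→d21:-→d22:-→d23:-→d24:H3  best=H3
  - 21.210.239.0/24 clear@24
  + 113.224.0.0/12 (H0) depth=12
  ? 113.224.0.10  path d0:-→d1:-→d2:-→d3:-→d4:-→d5:-→d6:-→d7:-→d8:-→d9:-→d10:-→d11:-→d12:H0  best=H0
  + 247.130.0.0/15 (H4) depth=15
  + 21.210.232.0/21 (H0) depth=21
  + 247.131.213.0/28 (H0) depth=28
  + 240.0.0.0/4 (H3) depth=4
  + 0.0.0.0/0 (H4) depth=0
  - 240.0.0.0/4 clear@4
  + 21.0.0.0/8 (H1) depth=8
  + 21.208.0.0/12 (H1) depth=12
  ? 21.208.0.0  path d0:H4→d1:-→d2:-→d3:-→d4:-→d5:-→d6:-→d7:-→d8:H1→d9:-→d10:-→d11:-→d12:H1→d13:-→d14:-  best=H1
  + 113.234.0.0/16 (H4) depth=16
  ? 247.131.213.1  path d0:H4→d1:-→d2:-→d3:-→d4:-→d5:-→d6:-→d7:-→d8:-→d9:-→d10:-→d11:-→d12:-→d13:-→d14:-→d15:H4→d16:-→d17:-→d18:-→d19:-→d20:-→d21:-→d22:-→d23:-→d24:-→d25:-→d26:-→d27:-→d28:H0  best=H0
  + 21.208.0.0/14 (H1) depth=14
  + 113.234.0.0/15 (H2) depth=15
  ? 113.235.188.208  path d0:H4→d1:-→d2:-→d3:-→d4:-→d5:-→d6:-→d7:-→d8:-→d9:-→d10:-→d11:-→d12:H0→d13:-→d14:-→d15:H2  best=H2
  + 0.0.0.0/0 (H4) depth=0
  - 21.210.232.0/21 clear@21
  + 113.234.120.0/21 (H0) depth=21
  ? 247.130.0.7  path d0:H4→d1:-→d2:-→d3:-→d4:-→d5:-→d6:-→d7:-→d8:-→d9:-→d10:-→d11:-→d12:-→d13:-→d14:-→d15:H4  best=H4
  - 21.208.0.0/12 clear@12
  ? 247.131.213.1  path d0:H4→d1:-→d2:-→d3:-→d4:-→d5:-→d6:-→d7:-→d8:-→d9:-→d10:-→d11:-→d12:-→d13:-→d14:-→d15:H4→d16:-→d17:-→d18:-→d19:-→d20:-→d21:-→d22:-→d23:-→d24:-→d25:-→d26:-→d27:-→d28:H0  best=H0
  - 113.234.120.0/21 clear@21
  + 247.131.208.0/20 (H1) depth=20
  ? 247.130.0.6  path d0:H4→d1:-→d2:-→d3:-→d4:-→d5:-→d6:-→d7:-→d8:-→d9:-→d10:-→d11:-→d12:-→d13:-→d14:-→d15:H4  best=H4
  - 247.131.208.0/20 clear@20
  ? 113.234.0.1  path d0:H4→d1:-→d2:-→d3:-→d4:-→d5:-→d6:-→d7:-→d8:-→d9:-→d10:-→d11:-→d12:H0→d13:-→d14:-→d15:H2→d16:H4→d17:-  best=H4
  ? 21.208.0.1  path d0:H4→d1:-→d2:-→d3:-→d4:-→d5:-→d6:-→d7:-→d8:H1→d9:-→d10:-→d11:-→d12:-→d13:-→d14:H1  best=H1
  + 21.210.239.112/28 (H0) depth=28
  + 0.0.0.0/0 (H3) depth=0

== LOOKUPS ==
["no-route","no-route","H3","H0","H1","H0","H2","H4","H0","H4","H4","H1"]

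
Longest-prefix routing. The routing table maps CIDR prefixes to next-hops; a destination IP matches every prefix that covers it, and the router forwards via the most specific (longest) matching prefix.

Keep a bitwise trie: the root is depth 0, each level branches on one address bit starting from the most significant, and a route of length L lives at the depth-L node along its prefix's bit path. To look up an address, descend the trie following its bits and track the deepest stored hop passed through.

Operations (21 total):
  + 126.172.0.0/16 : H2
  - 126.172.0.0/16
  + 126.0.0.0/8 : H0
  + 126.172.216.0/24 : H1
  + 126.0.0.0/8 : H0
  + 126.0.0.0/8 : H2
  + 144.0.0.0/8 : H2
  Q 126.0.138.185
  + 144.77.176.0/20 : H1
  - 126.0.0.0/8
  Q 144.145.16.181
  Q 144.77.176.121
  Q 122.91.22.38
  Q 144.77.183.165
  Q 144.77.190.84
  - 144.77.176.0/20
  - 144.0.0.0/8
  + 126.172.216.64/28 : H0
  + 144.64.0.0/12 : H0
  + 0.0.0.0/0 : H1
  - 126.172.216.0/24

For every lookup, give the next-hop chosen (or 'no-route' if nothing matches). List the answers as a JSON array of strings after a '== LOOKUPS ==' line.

Process each operation:
  + 126.172.0.0/16 (H2) depth=16
  - 126.172.0.0/16 clear@16
  + 126.0.0.0/8 (H0) depth=8
  + 126.172.216.0/24 (H1) depth=24
  + 126.0.0.0/8 (H0) depth=8
  + 126.0.0.0/8 (H2) depth=8
  + 144.0.0.0/8 (H2) depth=8
  Q 126.0.138.185: descend 01111110 ; hops seen [H2] ; pick H2
  + 144.77.176.0/20 (H1) depth=20
  - 126.0.0.0/8 clear@8
  Q 144.145.16.181: descend 10010000 ; hops seen [H2] ; pick H2
  Q 144.77.176.121: descend 10010000010011011011 ; hops seen [H2,H1] ; pick H1
  Q 122.91.22.38: descend 01111 ; hops seen [∅] ; pick no-route
  Q 144.77.183.165: descend 10010000010011011011 ; hops seen [H2,H1] ; pick H1
  Q 144.77.190.84: descend 10010000010011011011 ; hops seen [H2,H1] ; pick H1
  - 144.77.176.0/20 clear@20
  - 144.0.0.0/8 clear@8
  + 126.172.216.64/28 (H0) depth=28
  + 144.64.0.0/12 (H0) depth=12
  + 0.0.0.0/0 (H1) depth=0
  - 126.172.216.0/24 clear@24

== LOOKUPS ==
["H2","H2","H1","no-route","H1","H1"]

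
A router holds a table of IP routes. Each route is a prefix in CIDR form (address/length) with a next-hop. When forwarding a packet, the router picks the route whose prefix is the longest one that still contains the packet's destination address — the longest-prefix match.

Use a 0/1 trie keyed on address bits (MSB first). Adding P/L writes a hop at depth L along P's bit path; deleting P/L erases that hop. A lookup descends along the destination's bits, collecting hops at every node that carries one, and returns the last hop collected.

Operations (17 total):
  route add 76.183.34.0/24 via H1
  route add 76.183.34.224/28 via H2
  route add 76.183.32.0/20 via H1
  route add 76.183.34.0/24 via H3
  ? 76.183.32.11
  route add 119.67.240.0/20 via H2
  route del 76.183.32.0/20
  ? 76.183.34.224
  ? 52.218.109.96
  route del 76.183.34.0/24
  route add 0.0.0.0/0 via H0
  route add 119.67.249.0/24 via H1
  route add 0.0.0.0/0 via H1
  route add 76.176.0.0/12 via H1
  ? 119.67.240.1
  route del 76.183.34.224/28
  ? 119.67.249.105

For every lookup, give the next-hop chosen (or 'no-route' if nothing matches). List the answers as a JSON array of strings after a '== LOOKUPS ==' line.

Process each operation:
  add 76.183.34.0/24 -> H1 at depth 24
  add 76.183.34.224/28 -> H2 at depth 28
  add 76.183.32.0/20 -> H1 at depth 20
  add 76.183.34.0/24 -> H3 at depth 24
  ? 76.183.32.11  path d0:-→d1:-→d2:-→d3:-→d4:-→d5:-→d6:-→d7:-→d8:-→d9:-→d10:-→d11:-→d12:-→d13:-→d14:-→d15:-→d16:-→d17:-→d18:-→d19:-→d20:H1→d21:-→d22:-  best=H1
  add 119.67.240.0/20 -> H2 at depth 20
  del 76.183.32.0/20 (clear depth 20)
  ? 76.183.34.224  path d0:-→d1:-→d2:-→d3:-→d4:-→d5:-→d6:-→d7:-→d8:-→d9:-→d10:-→d11:-→d12:-→d13:-→d14:-→d15:-→d16:-→d17:-→d18:-→d19:-→d20:-→d21:-→d22:-→d23:-→d24:H3→d25:-→d26:-→d27:-→d28:H2  best=H2
  ? 52.218.109.96  path d0:-→d1:-  best=no-route
  del 76.183.34.0/24 (clear depth 24)
  add 0.0.0.0/0 -> H0 at depth 0
  add 119.67.249.0/24 -> H1 at depth 24
  add 0.0.0.0/0 -> H1 at depth 0
  add 76.176.0.0/12 -> H1 at depth 12
  ? 119.67.240.1  path d0:H1→d1:-→d2:-→d3:-→d4:-→d5:-→d6:-→d7:-→d8:-→d9:-→d10:-→d11:-→d12:-→d13:-→d14:-→d15:-→d16:-→d17:-→d18:-→d19:-→d20:H2  best=H2
  del 76.183.34.224/28 (clear depth 28)
  ? 119.67.249.105  path d0:H1→d1:-→d2:-→d3:-→d4:-→d5:-→d6:-→d7:-→d8:-→d9:-→d10:-→d11:-→d12:-→d13:-→d14:-→d15:-→d16:-→d17:-→d18:-→d19:-→d20:H2→d21:-→d22:-→d23:-→d24:H1  best=H1

== LOOKUPS ==
["H1","H2","no-route","H2","H1"]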